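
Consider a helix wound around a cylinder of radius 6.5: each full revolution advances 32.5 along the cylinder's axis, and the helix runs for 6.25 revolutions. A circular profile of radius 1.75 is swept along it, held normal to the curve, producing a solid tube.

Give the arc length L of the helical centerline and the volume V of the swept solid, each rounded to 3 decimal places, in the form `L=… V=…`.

2πR = 2π·6.5 = 40.840704
per-turn = √(40.840704² + 32.5²) = √(1667.9631 + 1056.25) = √2724.2131 = 52.193995
L = 6.25 × 52.193995 = 326.212471
V = π·1.75² × L = 9.621128 × 326.212471 = 3138.531772

L=326.212 V=3138.532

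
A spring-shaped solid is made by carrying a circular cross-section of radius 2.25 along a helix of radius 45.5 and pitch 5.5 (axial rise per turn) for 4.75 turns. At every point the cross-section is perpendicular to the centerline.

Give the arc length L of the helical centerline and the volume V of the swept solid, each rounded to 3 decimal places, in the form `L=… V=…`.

2πR = 2π·45.5 = 285.884931
per-turn = √(285.884931² + 5.5²) = √(81730.1940 + 30.25) = √81760.4440 = 285.937832
L = 4.75 × 285.937832 = 1358.204704
V = π·2.25² × L = 15.904313 × 1358.204704 = 21601.312476

L=1358.205 V=21601.312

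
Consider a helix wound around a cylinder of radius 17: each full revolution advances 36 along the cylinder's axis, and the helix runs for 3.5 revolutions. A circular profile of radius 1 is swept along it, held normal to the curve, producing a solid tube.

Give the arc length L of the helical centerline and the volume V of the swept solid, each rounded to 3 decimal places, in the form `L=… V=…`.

2πR = 2π·17 = 106.814150
per-turn = √(106.814150² + 36²) = √(11409.2627 + 1296) = √12705.2627 = 112.717624
L = 3.5 × 112.717624 = 394.511683
V = π·1² × L = 3.141593 × 394.511683 = 1239.395005

L=394.512 V=1239.395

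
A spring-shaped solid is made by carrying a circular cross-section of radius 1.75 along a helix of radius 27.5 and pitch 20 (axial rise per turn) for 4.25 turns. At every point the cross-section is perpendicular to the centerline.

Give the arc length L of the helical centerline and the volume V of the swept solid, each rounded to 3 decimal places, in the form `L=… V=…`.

L=739.250 V=7112.421

2πR = 2π·27.5 = 172.787596
per-turn = √(172.787596² + 20²) = √(29855.5533 + 400) = √30255.5533 = 173.941235
L = 4.25 × 173.941235 = 739.250250
V = π·1.75² × L = 9.621128 × 739.250250 = 7112.420908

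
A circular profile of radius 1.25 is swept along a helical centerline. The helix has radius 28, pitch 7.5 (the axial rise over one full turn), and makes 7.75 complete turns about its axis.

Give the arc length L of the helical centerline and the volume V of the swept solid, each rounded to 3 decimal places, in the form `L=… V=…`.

2πR = 2π·28 = 175.929189
per-turn = √(175.929189² + 7.5²) = √(30951.0794 + 56.25) = √31007.3294 = 176.088981
L = 7.75 × 176.088981 = 1364.689607
V = π·1.25² × L = 4.908739 × 1364.689607 = 6698.904441

L=1364.690 V=6698.904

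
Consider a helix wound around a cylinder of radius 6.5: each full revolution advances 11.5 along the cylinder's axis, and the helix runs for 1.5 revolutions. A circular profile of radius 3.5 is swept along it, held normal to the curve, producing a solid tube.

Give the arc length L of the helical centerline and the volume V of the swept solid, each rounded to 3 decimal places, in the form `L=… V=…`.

2πR = 2π·6.5 = 40.840704
per-turn = √(40.840704² + 11.5²) = √(1667.9631 + 132.25) = √1800.2131 = 42.428919
L = 1.5 × 42.428919 = 63.643378
V = π·3.5² × L = 38.484510 × 63.643378 = 2449.284221

L=63.643 V=2449.284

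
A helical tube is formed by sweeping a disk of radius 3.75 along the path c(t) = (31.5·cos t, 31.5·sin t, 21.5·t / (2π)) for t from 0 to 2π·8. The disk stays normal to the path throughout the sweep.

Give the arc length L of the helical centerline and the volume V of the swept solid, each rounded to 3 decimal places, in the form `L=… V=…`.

2πR = 2π·31.5 = 197.920337
per-turn = √(197.920337² + 21.5²) = √(39172.4599 + 462.25) = √39634.7099 = 199.084680
L = 8 × 199.084680 = 1592.677441
V = π·3.75² × L = 44.178647 × 1592.677441 = 70362.333965

L=1592.677 V=70362.334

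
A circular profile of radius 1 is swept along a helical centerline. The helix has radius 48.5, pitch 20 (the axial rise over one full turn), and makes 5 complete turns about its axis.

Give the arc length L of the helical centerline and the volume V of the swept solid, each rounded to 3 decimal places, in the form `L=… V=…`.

L=1526.950 V=4797.056

2πR = 2π·48.5 = 304.734487
per-turn = √(304.734487² + 20²) = √(92863.1078 + 400) = √93263.1078 = 305.390091
L = 5 × 305.390091 = 1526.950456
V = π·1² × L = 3.141593 × 1526.950456 = 4797.056335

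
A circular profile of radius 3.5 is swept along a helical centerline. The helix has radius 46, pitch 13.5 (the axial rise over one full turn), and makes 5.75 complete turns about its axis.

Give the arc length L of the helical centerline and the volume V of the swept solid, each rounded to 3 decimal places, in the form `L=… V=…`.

L=1663.714 V=64027.233

2πR = 2π·46 = 289.026524
per-turn = √(289.026524² + 13.5²) = √(83536.3317 + 182.25) = √83718.5817 = 289.341635
L = 5.75 × 289.341635 = 1663.714400
V = π·3.5² × L = 38.484510 × 1663.714400 = 64027.233487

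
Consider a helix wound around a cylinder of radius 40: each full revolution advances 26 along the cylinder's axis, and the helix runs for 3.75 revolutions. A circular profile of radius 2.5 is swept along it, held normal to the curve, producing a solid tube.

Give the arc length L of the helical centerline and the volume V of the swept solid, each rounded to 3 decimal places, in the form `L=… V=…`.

L=947.508 V=18604.268

2πR = 2π·40 = 251.327412
per-turn = √(251.327412² + 26²) = √(63165.4682 + 676) = √63841.4682 = 252.668692
L = 3.75 × 252.668692 = 947.507597
V = π·2.5² × L = 19.634954 × 947.507597 = 18604.268159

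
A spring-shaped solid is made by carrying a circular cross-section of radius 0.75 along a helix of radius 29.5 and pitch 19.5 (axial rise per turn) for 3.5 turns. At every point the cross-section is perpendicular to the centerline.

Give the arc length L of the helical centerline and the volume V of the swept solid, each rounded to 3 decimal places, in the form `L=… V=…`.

L=652.319 V=1152.743

2πR = 2π·29.5 = 185.353967
per-turn = √(185.353967² + 19.5²) = √(34356.0929 + 380.25) = √34736.3429 = 186.376884
L = 3.5 × 186.376884 = 652.319094
V = π·0.75² × L = 1.767146 × 652.319094 = 1152.742992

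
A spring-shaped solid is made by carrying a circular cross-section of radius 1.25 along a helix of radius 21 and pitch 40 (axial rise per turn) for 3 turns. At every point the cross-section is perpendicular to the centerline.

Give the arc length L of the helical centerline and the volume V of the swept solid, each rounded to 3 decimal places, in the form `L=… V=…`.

2πR = 2π·21 = 131.946891
per-turn = √(131.946891² + 40²) = √(17409.9822 + 1600) = √19009.9822 = 137.876692
L = 3 × 137.876692 = 413.630076
V = π·1.25² × L = 4.908739 × 413.630076 = 2030.401886

L=413.630 V=2030.402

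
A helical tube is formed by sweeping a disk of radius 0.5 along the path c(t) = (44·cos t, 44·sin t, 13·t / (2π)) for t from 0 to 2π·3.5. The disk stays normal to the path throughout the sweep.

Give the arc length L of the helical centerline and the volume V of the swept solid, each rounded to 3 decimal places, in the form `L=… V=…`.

L=968.680 V=760.799

2πR = 2π·44 = 276.460154
per-turn = √(276.460154² + 13²) = √(76430.2165 + 169) = √76599.2165 = 276.765635
L = 3.5 × 276.765635 = 968.679721
V = π·0.5² × L = 0.785398 × 968.679721 = 760.799274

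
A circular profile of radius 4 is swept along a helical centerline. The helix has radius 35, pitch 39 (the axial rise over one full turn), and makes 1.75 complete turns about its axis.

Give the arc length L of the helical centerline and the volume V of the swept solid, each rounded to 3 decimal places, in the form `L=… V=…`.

2πR = 2π·35 = 219.911486
per-turn = √(219.911486² + 39²) = √(48361.0616 + 1521) = √49882.0616 = 223.342924
L = 1.75 × 223.342924 = 390.850116
V = π·4² × L = 50.265482 × 390.850116 = 19646.269673

L=390.850 V=19646.270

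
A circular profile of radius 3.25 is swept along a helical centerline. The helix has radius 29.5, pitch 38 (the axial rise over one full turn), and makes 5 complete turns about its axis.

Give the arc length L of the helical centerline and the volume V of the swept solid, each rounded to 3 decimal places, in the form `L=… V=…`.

L=946.046 V=31392.700

2πR = 2π·29.5 = 185.353967
per-turn = √(185.353967² + 38²) = √(34356.0929 + 1444) = √35800.0929 = 189.209125
L = 5 × 189.209125 = 946.045624
V = π·3.25² × L = 33.183072 × 946.045624 = 31392.700444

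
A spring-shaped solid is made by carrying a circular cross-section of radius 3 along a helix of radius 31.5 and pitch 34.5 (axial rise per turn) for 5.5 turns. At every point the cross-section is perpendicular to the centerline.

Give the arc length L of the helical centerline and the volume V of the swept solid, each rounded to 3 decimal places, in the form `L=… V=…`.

2πR = 2π·31.5 = 197.920337
per-turn = √(197.920337² + 34.5²) = √(39172.4599 + 1190.25) = √40362.7099 = 200.904728
L = 5.5 × 200.904728 = 1104.976006
V = π·3² × L = 28.274334 × 1104.976006 = 31242.460521

L=1104.976 V=31242.461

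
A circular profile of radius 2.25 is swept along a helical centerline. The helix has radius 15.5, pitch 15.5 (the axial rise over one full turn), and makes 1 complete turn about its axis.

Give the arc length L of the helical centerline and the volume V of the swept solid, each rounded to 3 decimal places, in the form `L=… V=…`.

2πR = 2π·15.5 = 97.389372
per-turn = √(97.389372² + 15.5²) = √(9484.6898 + 240.25) = √9724.9398 = 98.615110
L = 1 × 98.615110 = 98.615110
V = π·2.25² × L = 15.904313 × 98.615110 = 1568.405550

L=98.615 V=1568.406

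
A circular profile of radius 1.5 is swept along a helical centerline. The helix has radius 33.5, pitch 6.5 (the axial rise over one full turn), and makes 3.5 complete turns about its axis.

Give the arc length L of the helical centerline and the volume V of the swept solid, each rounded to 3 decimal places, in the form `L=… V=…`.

2πR = 2π·33.5 = 210.486708
per-turn = √(210.486708² + 6.5²) = √(44304.6542 + 42.25) = √44346.9042 = 210.587047
L = 3.5 × 210.587047 = 737.054663
V = π·1.5² × L = 7.068583 × 737.054663 = 5209.932406

L=737.055 V=5209.932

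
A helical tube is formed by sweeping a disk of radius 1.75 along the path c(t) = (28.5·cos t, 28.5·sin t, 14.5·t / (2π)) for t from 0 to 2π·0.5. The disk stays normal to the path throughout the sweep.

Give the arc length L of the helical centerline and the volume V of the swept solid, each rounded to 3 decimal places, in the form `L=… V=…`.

L=89.828 V=864.251

2πR = 2π·28.5 = 179.070781
per-turn = √(179.070781² + 14.5²) = √(32066.3447 + 210.25) = √32276.5947 = 179.656880
L = 0.5 × 179.656880 = 89.828440
V = π·1.75² × L = 9.621128 × 89.828440 = 864.250877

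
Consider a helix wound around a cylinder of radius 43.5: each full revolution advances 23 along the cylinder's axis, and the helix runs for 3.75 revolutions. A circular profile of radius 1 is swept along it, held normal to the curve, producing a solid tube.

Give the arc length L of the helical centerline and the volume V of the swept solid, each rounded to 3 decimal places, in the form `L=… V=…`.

L=1028.567 V=3231.339

2πR = 2π·43.5 = 273.318561
per-turn = √(273.318561² + 23²) = √(74703.0357 + 529) = √75232.0357 = 274.284589
L = 3.75 × 274.284589 = 1028.567208
V = π·1² × L = 3.141593 × 1028.567208 = 3231.339186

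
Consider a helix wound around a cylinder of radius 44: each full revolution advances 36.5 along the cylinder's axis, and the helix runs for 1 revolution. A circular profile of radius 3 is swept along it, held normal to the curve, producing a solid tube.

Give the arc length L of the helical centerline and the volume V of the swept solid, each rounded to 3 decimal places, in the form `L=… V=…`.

2πR = 2π·44 = 276.460154
per-turn = √(276.460154² + 36.5²) = √(76430.2165 + 1332.25) = √77762.4665 = 278.859223
L = 1 × 278.859223 = 278.859223
V = π·3² × L = 28.274334 × 278.859223 = 7884.558789

L=278.859 V=7884.559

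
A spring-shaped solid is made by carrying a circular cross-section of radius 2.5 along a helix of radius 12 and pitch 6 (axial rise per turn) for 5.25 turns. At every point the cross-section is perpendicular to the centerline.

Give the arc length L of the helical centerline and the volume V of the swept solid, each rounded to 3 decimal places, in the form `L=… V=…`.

2πR = 2π·12 = 75.398224
per-turn = √(75.398224² + 6²) = √(5684.8921 + 36) = √5720.8921 = 75.636579
L = 5.25 × 75.636579 = 397.092042
V = π·2.5² × L = 19.634954 × 397.092042 = 7796.884004

L=397.092 V=7796.884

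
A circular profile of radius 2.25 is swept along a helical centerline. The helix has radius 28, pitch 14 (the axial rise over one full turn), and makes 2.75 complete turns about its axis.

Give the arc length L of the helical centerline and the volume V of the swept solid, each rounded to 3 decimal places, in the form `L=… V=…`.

2πR = 2π·28 = 175.929189
per-turn = √(175.929189² + 14²) = √(30951.0794 + 196) = √31147.0794 = 176.485352
L = 2.75 × 176.485352 = 485.334717
V = π·2.25² × L = 15.904313 × 485.334717 = 7718.915164

L=485.335 V=7718.915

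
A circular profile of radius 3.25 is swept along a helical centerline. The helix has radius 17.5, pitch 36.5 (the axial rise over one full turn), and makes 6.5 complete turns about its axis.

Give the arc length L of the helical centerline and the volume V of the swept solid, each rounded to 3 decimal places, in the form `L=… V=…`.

2πR = 2π·17.5 = 109.955743
per-turn = √(109.955743² + 36.5²) = √(12090.2654 + 1332.25) = √13422.5154 = 115.855580
L = 6.5 × 115.855580 = 753.061269
V = π·3.25² × L = 33.183072 × 753.061269 = 24988.886623

L=753.061 V=24988.887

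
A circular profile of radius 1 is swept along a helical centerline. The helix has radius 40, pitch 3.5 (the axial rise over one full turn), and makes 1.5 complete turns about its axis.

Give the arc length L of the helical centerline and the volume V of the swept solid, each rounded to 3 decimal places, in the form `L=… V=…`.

2πR = 2π·40 = 251.327412
per-turn = √(251.327412² + 3.5²) = √(63165.4682 + 12.25) = √63177.7182 = 251.351782
L = 1.5 × 251.351782 = 377.027673
V = π·1² × L = 3.141593 × 377.027673 = 1184.467366

L=377.028 V=1184.467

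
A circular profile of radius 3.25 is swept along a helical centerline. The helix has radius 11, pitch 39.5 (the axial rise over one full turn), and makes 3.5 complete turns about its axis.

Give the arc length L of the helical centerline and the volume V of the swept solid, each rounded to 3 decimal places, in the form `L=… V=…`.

2πR = 2π·11 = 69.115038
per-turn = √(69.115038² + 39.5²) = √(4776.8885 + 1560.25) = √6337.1385 = 79.606146
L = 3.5 × 79.606146 = 278.621512
V = π·3.25² × L = 33.183072 × 278.621512 = 9245.517809

L=278.622 V=9245.518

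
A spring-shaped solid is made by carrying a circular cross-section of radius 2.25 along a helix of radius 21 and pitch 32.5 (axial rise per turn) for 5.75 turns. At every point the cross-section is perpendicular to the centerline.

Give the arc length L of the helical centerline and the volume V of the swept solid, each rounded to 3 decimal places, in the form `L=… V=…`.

L=781.370 V=12427.160

2πR = 2π·21 = 131.946891
per-turn = √(131.946891² + 32.5²) = √(17409.9822 + 1056.25) = √18466.2322 = 135.890515
L = 5.75 × 135.890515 = 781.370463
V = π·2.25² × L = 15.904313 × 781.370463 = 12427.160268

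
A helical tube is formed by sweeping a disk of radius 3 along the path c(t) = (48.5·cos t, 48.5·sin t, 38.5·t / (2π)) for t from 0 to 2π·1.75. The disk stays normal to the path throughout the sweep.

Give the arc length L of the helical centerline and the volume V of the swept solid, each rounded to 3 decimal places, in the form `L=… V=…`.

L=537.525 V=15198.149

2πR = 2π·48.5 = 304.734487
per-turn = √(304.734487² + 38.5²) = √(92863.1078 + 1482.25) = √94345.3578 = 307.156894
L = 1.75 × 307.156894 = 537.524565
V = π·3² × L = 28.274334 × 537.524565 = 15198.149029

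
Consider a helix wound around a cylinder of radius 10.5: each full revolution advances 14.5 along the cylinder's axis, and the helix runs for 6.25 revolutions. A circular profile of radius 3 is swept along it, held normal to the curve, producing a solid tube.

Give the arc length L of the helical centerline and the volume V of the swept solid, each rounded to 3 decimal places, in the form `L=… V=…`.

L=422.176 V=11936.734

2πR = 2π·10.5 = 65.973446
per-turn = √(65.973446² + 14.5²) = √(4352.4955 + 210.25) = √4562.7455 = 67.548098
L = 6.25 × 67.548098 = 422.175612
V = π·3² × L = 28.274334 × 422.175612 = 11936.734221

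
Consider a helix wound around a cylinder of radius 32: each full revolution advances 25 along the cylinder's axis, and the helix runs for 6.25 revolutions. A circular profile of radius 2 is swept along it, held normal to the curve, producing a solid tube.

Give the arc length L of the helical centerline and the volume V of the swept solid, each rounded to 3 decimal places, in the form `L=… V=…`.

L=1266.314 V=15912.969

2πR = 2π·32 = 201.061930
per-turn = √(201.061930² + 25²) = √(40425.8996 + 625) = √41050.8996 = 202.610216
L = 6.25 × 202.610216 = 1266.313850
V = π·2² × L = 12.566371 × 1266.313850 = 15912.969153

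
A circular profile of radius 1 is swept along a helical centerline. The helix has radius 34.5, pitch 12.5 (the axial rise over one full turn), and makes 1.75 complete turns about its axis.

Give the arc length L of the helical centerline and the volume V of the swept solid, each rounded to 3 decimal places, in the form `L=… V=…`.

2πR = 2π·34.5 = 216.769893
per-turn = √(216.769893² + 12.5²) = √(46989.1866 + 156.25) = √47145.4366 = 217.129999
L = 1.75 × 217.129999 = 379.977499
V = π·1² × L = 3.141593 × 379.977499 = 1193.734518

L=379.977 V=1193.735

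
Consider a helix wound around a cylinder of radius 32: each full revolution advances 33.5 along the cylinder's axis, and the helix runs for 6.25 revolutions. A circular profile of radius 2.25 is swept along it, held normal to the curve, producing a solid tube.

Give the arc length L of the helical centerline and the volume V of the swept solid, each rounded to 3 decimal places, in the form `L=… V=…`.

L=1273.960 V=20261.462

2πR = 2π·32 = 201.061930
per-turn = √(201.061930² + 33.5²) = √(40425.8996 + 1122.25) = √41548.1496 = 203.833632
L = 6.25 × 203.833632 = 1273.960201
V = π·2.25² × L = 15.904313 × 1273.960201 = 20261.461549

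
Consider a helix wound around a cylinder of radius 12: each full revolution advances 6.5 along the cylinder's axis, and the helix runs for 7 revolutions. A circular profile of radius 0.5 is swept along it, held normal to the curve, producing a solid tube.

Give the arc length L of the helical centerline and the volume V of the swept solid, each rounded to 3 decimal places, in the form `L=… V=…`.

L=529.745 V=416.061

2πR = 2π·12 = 75.398224
per-turn = √(75.398224² + 6.5²) = √(5684.8921 + 42.25) = √5727.1421 = 75.677884
L = 7 × 75.677884 = 529.745188
V = π·0.5² × L = 0.785398 × 529.745188 = 416.060898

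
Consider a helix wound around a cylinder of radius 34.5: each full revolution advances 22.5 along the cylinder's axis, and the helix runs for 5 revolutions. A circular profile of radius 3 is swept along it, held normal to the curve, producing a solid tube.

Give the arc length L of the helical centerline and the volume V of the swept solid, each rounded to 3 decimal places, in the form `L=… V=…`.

2πR = 2π·34.5 = 216.769893
per-turn = √(216.769893² + 22.5²) = √(46989.1866 + 506.25) = √47495.4366 = 217.934478
L = 5 × 217.934478 = 1089.672388
V = π·3² × L = 28.274334 × 1089.672388 = 30809.760929

L=1089.672 V=30809.761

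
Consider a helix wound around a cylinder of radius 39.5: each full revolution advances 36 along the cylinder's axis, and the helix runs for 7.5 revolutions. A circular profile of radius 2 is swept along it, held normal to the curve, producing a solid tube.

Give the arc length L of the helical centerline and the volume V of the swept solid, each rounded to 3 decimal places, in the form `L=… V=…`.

2πR = 2π·39.5 = 248.185820
per-turn = √(248.185820² + 36²) = √(61596.2011 + 1296) = √62892.2011 = 250.783175
L = 7.5 × 250.783175 = 1880.873816
V = π·2² × L = 12.566371 × 1880.873816 = 23635.757445

L=1880.874 V=23635.757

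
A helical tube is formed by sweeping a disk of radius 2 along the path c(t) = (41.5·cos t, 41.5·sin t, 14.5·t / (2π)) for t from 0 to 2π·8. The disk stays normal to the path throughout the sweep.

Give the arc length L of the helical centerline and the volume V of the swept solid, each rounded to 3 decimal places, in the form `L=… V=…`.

L=2089.240 V=26254.168

2πR = 2π·41.5 = 260.752190
per-turn = √(260.752190² + 14.5²) = √(67991.7047 + 210.25) = √68201.9547 = 261.155040
L = 8 × 261.155040 = 2089.240317
V = π·2² × L = 12.566371 × 2089.240317 = 26254.168125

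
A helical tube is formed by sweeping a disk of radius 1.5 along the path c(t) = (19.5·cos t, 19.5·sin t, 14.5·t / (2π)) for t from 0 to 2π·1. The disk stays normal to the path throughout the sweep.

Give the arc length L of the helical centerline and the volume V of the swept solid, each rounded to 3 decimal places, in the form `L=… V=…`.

2πR = 2π·19.5 = 122.522113
per-turn = √(122.522113² + 14.5²) = √(15011.6683 + 210.25) = √15221.9183 = 123.377138
L = 1 × 123.377138 = 123.377138
V = π·1.5² × L = 7.068583 × 123.377138 = 872.101602

L=123.377 V=872.102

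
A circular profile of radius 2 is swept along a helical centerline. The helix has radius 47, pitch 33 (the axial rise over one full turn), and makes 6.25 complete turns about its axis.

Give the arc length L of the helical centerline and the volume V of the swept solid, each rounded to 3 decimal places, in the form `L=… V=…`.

L=1857.174 V=23337.935

2πR = 2π·47 = 295.309709
per-turn = √(295.309709² + 33²) = √(87207.8245 + 1089) = √88296.8245 = 297.147816
L = 6.25 × 297.147816 = 1857.173849
V = π·2² × L = 12.566371 × 1857.173849 = 23337.934886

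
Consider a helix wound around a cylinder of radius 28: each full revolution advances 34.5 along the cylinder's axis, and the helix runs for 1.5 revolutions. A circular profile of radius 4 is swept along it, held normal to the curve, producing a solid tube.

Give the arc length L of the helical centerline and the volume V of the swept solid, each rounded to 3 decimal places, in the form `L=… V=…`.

2πR = 2π·28 = 175.929189
per-turn = √(175.929189² + 34.5²) = √(30951.0794 + 1190.25) = √32141.3294 = 179.280031
L = 1.5 × 179.280031 = 268.920046
V = π·4² × L = 50.265482 × 268.920046 = 13517.395856

L=268.920 V=13517.396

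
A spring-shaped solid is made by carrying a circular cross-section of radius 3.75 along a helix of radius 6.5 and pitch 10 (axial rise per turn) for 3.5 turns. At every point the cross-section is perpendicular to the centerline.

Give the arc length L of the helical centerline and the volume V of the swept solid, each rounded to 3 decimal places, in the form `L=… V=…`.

L=147.165 V=6501.552

2πR = 2π·6.5 = 40.840704
per-turn = √(40.840704² + 10²) = √(1667.9631 + 100) = √1767.9631 = 42.047154
L = 3.5 × 42.047154 = 147.165038
V = π·3.75² × L = 44.178647 × 147.165038 = 6501.552234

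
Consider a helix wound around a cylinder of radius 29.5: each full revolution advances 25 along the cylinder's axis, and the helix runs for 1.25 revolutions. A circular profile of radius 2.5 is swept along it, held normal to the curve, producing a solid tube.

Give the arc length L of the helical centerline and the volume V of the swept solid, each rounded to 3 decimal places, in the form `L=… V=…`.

L=233.790 V=4590.464

2πR = 2π·29.5 = 185.353967
per-turn = √(185.353967² + 25²) = √(34356.0929 + 625) = √34981.0929 = 187.032331
L = 1.25 × 187.032331 = 233.790414
V = π·2.5² × L = 19.634954 × 233.790414 = 4590.464045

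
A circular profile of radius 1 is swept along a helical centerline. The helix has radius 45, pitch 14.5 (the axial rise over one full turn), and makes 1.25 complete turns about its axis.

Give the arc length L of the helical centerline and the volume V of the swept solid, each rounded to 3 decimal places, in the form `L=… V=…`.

L=353.894 V=1111.790

2πR = 2π·45 = 282.743339
per-turn = √(282.743339² + 14.5²) = √(79943.7956 + 210.25) = √80154.0456 = 283.114898
L = 1.25 × 283.114898 = 353.893623
V = π·1² × L = 3.141593 × 353.893623 = 1111.789606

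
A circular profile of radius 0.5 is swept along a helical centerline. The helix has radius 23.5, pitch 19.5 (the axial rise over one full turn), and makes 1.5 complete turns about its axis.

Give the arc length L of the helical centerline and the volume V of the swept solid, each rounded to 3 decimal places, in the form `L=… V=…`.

2πR = 2π·23.5 = 147.654855
per-turn = √(147.654855² + 19.5²) = √(21801.9561 + 380.25) = √22182.2061 = 148.936920
L = 1.5 × 148.936920 = 223.405380
V = π·0.5² × L = 0.785398 × 223.405380 = 175.462175

L=223.405 V=175.462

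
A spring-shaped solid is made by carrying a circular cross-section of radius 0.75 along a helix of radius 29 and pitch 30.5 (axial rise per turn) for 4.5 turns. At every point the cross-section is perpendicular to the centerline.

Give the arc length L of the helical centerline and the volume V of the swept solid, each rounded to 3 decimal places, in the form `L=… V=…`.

2πR = 2π·29 = 182.212374
per-turn = √(182.212374² + 30.5²) = √(33201.3492 + 930.25) = √34131.5992 = 184.747393
L = 4.5 × 184.747393 = 831.363268
V = π·0.75² × L = 1.767146 × 831.363268 = 1469.140164

L=831.363 V=1469.140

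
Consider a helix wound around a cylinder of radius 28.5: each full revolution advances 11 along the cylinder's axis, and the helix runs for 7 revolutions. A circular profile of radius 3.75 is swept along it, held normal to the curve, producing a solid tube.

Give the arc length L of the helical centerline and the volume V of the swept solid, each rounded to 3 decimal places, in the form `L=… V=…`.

L=1255.858 V=55482.117

2πR = 2π·28.5 = 179.070781
per-turn = √(179.070781² + 11²) = √(32066.3447 + 121) = √32187.3447 = 179.408318
L = 7 × 179.408318 = 1255.858229
V = π·3.75² × L = 44.178647 × 1255.858229 = 55482.116974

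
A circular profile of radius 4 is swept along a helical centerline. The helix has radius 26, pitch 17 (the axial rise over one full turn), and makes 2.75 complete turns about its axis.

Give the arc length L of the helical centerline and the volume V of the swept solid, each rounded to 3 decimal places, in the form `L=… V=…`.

L=451.674 V=22703.595

2πR = 2π·26 = 163.362818
per-turn = √(163.362818² + 17²) = √(26687.4103 + 289) = √26976.4103 = 164.244970
L = 2.75 × 164.244970 = 451.673669
V = π·4² × L = 50.265482 × 451.673669 = 22703.594865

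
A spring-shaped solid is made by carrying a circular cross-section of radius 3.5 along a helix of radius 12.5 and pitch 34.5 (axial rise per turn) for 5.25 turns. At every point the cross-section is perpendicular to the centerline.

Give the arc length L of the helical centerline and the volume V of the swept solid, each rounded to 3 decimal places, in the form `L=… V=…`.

L=450.362 V=17331.948

2πR = 2π·12.5 = 78.539816
per-turn = √(78.539816² + 34.5²) = √(6168.5028 + 1190.25) = √7358.7528 = 85.783173
L = 5.25 × 85.783173 = 450.361658
V = π·3.5² × L = 38.484510 × 450.361658 = 17331.947721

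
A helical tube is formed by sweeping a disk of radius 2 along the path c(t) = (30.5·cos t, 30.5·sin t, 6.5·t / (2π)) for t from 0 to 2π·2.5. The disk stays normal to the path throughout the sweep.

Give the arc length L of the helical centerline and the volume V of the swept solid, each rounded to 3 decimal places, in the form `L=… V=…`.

2πR = 2π·30.5 = 191.637152
per-turn = √(191.637152² + 6.5²) = √(36724.7980 + 42.25) = √36767.0480 = 191.747355
L = 2.5 × 191.747355 = 479.368386
V = π·2² × L = 12.566371 × 479.368386 = 6023.920804

L=479.368 V=6023.921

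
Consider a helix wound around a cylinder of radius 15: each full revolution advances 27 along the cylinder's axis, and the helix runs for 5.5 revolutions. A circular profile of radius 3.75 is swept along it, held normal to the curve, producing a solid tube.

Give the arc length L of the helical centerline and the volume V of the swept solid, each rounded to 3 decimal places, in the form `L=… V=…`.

L=539.214 V=23821.765

2πR = 2π·15 = 94.247780
per-turn = √(94.247780² + 27²) = √(8882.6440 + 729) = √9611.6440 = 98.038992
L = 5.5 × 98.038992 = 539.214456
V = π·3.75² × L = 44.178647 × 539.214456 = 23821.764953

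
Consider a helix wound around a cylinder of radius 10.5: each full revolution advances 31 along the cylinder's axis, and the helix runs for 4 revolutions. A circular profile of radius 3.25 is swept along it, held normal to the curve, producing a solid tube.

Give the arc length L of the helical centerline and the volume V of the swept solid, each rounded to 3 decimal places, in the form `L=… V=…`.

2πR = 2π·10.5 = 65.973446
per-turn = √(65.973446² + 31²) = √(4352.4955 + 961) = √5313.4955 = 72.893728
L = 4 × 72.893728 = 291.574911
V = π·3.25² × L = 33.183072 × 291.574911 = 9675.351379

L=291.575 V=9675.351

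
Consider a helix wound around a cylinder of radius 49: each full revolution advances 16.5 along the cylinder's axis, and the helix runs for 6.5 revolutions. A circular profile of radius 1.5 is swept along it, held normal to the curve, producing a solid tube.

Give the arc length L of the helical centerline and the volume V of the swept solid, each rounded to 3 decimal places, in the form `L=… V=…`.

2πR = 2π·49 = 307.876080
per-turn = √(307.876080² + 16.5²) = √(94787.6807 + 272.25) = √95059.9307 = 308.317905
L = 6.5 × 308.317905 = 2004.066384
V = π·1.5² × L = 7.068583 × 2004.066384 = 14165.910515

L=2004.066 V=14165.911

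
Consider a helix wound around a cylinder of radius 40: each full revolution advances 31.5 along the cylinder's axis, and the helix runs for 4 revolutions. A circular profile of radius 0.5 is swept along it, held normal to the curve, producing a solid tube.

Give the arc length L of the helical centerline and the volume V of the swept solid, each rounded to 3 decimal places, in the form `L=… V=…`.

L=1013.175 V=795.746

2πR = 2π·40 = 251.327412
per-turn = √(251.327412² + 31.5²) = √(63165.4682 + 992.25) = √64157.7182 = 253.293739
L = 4 × 253.293739 = 1013.174956
V = π·0.5² × L = 0.785398 × 1013.174956 = 795.745749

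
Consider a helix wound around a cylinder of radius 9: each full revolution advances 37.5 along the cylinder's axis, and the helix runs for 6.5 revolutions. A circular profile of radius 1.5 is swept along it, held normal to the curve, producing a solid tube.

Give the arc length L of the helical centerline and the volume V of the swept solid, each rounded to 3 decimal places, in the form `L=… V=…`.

L=441.043 V=3117.550

2πR = 2π·9 = 56.548668
per-turn = √(56.548668² + 37.5²) = √(3197.7518 + 1406.25) = √4604.0018 = 67.852795
L = 6.5 × 67.852795 = 441.043169
V = π·1.5² × L = 7.068583 × 441.043169 = 3117.550456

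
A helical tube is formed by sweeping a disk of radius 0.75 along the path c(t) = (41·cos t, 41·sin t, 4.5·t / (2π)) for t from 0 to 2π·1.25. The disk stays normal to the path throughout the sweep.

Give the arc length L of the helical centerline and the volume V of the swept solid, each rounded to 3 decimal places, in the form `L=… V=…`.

2πR = 2π·41 = 257.610598
per-turn = √(257.610598² + 4.5²) = √(66363.2200 + 20.25) = √66383.4700 = 257.649898
L = 1.25 × 257.649898 = 322.062373
V = π·0.75² × L = 1.767146 × 322.062373 = 569.131191

L=322.062 V=569.131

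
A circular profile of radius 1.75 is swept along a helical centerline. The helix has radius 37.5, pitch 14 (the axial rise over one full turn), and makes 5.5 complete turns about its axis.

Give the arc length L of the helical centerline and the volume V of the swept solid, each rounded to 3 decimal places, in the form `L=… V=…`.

2πR = 2π·37.5 = 235.619449
per-turn = √(235.619449² + 14²) = √(55516.5248 + 196) = √55712.5248 = 236.035007
L = 5.5 × 236.035007 = 1298.192541
V = π·1.75² × L = 9.621128 × 1298.192541 = 12490.075960

L=1298.193 V=12490.076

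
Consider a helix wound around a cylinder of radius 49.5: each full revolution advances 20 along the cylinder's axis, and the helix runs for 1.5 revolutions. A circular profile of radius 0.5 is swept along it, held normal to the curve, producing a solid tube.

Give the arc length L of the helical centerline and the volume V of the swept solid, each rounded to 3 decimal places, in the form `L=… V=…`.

2πR = 2π·49.5 = 311.017673
per-turn = √(311.017673² + 20²) = √(96731.9927 + 400) = √97131.9927 = 311.660060
L = 1.5 × 311.660060 = 467.490089
V = π·0.5² × L = 0.785398 × 467.490089 = 367.165858

L=467.490 V=367.166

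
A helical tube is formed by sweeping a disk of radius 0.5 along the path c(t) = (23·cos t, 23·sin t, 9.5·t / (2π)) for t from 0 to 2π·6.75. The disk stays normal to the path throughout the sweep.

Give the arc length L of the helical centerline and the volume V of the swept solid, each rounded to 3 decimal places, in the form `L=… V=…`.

2πR = 2π·23 = 144.513262
per-turn = √(144.513262² + 9.5²) = √(20884.0829 + 90.25) = √20974.3329 = 144.825181
L = 6.75 × 144.825181 = 977.569969
V = π·0.5² × L = 0.785398 × 977.569969 = 767.781658

L=977.570 V=767.782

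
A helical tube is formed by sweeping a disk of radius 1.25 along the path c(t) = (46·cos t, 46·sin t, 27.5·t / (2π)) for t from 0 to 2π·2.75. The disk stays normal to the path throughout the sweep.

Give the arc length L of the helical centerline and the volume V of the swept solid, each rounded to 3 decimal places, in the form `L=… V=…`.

2πR = 2π·46 = 289.026524
per-turn = √(289.026524² + 27.5²) = √(83536.3317 + 756.25) = √84292.5817 = 290.331847
L = 2.75 × 290.331847 = 798.412581
V = π·1.25² × L = 4.908739 × 798.412581 = 3919.198590

L=798.413 V=3919.199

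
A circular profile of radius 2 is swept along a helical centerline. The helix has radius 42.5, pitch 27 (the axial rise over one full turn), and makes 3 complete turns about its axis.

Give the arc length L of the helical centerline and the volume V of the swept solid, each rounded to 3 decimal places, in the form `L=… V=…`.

2πR = 2π·42.5 = 267.035376
per-turn = √(267.035376² + 27²) = √(71307.8918 + 729) = √72036.8918 = 268.396892
L = 3 × 268.396892 = 805.190677
V = π·2² × L = 12.566371 × 805.190677 = 10118.324461

L=805.191 V=10118.324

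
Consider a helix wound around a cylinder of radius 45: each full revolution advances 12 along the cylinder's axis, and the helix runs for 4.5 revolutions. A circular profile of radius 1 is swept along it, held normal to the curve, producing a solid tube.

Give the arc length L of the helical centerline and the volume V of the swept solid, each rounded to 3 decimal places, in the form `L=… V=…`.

L=1273.490 V=4000.788

2πR = 2π·45 = 282.743339
per-turn = √(282.743339² + 12²) = √(79943.7956 + 144) = √80087.7956 = 282.997872
L = 4.5 × 282.997872 = 1273.490425
V = π·1² × L = 3.141593 × 1273.490425 = 4000.788163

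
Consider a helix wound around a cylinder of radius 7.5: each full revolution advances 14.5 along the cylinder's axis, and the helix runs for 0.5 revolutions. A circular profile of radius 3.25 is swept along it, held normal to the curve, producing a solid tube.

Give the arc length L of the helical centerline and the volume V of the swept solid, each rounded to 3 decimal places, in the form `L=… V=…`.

2πR = 2π·7.5 = 47.123890
per-turn = √(47.123890² + 14.5²) = √(2220.6610 + 210.25) = √2430.9110 = 49.304269
L = 0.5 × 49.304269 = 24.652135
V = π·3.25² × L = 33.183072 × 24.652135 = 818.033572

L=24.652 V=818.034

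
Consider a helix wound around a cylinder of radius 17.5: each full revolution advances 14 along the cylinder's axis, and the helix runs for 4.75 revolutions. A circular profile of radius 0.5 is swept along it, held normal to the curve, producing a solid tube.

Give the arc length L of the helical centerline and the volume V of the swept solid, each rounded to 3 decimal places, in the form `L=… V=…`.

2πR = 2π·17.5 = 109.955743
per-turn = √(109.955743² + 14²) = √(12090.2654 + 196) = √12286.2654 = 110.843427
L = 4.75 × 110.843427 = 526.506280
V = π·0.5² × L = 0.785398 × 526.506280 = 413.517065

L=526.506 V=413.517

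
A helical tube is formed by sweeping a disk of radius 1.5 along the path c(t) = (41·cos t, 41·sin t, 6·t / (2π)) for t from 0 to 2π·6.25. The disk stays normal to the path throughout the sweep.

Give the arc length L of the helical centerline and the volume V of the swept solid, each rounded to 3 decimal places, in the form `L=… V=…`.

L=1610.503 V=11383.974

2πR = 2π·41 = 257.610598
per-turn = √(257.610598² + 6²) = √(66363.2200 + 36) = √66399.2200 = 257.680461
L = 6.25 × 257.680461 = 1610.502881
V = π·1.5² × L = 7.068583 × 1610.502881 = 11383.974047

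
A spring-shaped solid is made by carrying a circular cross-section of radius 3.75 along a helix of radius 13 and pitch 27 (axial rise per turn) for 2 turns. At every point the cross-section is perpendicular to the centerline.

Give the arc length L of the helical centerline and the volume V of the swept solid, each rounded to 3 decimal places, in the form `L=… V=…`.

L=172.056 V=7601.220

2πR = 2π·13 = 81.681409
per-turn = √(81.681409² + 27²) = √(6671.8526 + 729) = √7400.8526 = 86.028208
L = 2 × 86.028208 = 172.056416
V = π·3.75² × L = 44.178647 × 172.056416 = 7601.219615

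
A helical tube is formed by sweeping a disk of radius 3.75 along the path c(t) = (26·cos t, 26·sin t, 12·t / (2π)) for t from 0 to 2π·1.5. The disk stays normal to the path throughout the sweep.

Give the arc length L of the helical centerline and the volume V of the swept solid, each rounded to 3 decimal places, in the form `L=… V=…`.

2πR = 2π·26 = 163.362818
per-turn = √(163.362818² + 12²) = √(26687.4103 + 144) = √26831.4103 = 163.802962
L = 1.5 × 163.802962 = 245.704443
V = π·3.75² × L = 44.178647 × 245.704443 = 10854.889766

L=245.704 V=10854.890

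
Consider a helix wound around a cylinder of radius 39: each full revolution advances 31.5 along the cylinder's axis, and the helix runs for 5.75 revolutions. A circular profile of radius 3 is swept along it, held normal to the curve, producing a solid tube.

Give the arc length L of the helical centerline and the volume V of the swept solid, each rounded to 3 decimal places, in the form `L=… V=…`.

2πR = 2π·39 = 245.044227
per-turn = √(245.044227² + 31.5²) = √(60046.6732 + 992.25) = √61038.9232 = 247.060566
L = 5.75 × 247.060566 = 1420.598253
V = π·3² × L = 28.274334 × 1420.598253 = 40166.469329

L=1420.598 V=40166.469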